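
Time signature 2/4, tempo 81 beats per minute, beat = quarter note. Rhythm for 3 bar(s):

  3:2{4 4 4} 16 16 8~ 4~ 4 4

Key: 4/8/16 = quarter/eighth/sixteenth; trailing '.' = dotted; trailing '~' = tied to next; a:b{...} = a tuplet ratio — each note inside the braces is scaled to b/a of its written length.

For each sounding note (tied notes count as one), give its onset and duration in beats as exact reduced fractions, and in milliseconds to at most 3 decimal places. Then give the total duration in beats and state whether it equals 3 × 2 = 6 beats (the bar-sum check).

1) 0.0ms=0b +493.827ms=2/3b
2) 493.827ms=2/3b +493.827ms=2/3b
3) 987.654ms=4/3b +493.827ms=2/3b
4) 1481.481ms=2b +185.185ms=1/4b
5) 1666.667ms=9/4b +185.185ms=1/4b
6) 1851.852ms=5/2b +1851.852ms=5/2b
7) 3703.704ms=5b +740.741ms=1b
Σ=6b of 6 (81bpm 2/4) — PASS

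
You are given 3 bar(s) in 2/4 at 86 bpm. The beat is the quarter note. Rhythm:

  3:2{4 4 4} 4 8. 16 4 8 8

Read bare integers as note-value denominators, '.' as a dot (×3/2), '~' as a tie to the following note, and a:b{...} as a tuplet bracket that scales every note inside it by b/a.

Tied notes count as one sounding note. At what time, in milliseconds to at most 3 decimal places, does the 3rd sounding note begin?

note 3 onset = 4/3b = 930.233ms

1. 0.0ms @ 0 + 465.116ms (2/3)
2. 465.116ms @ 2/3 + 465.116ms (2/3)
3. 930.233ms @ 4/3 + 465.116ms (2/3)
4. 1395.349ms @ 2 + 697.674ms (1)
5. 2093.023ms @ 3 + 523.256ms (3/4)
6. 2616.279ms @ 15/4 + 174.419ms (1/4)
7. 2790.698ms @ 4 + 697.674ms (1)
8. 3488.372ms @ 5 + 348.837ms (1/2)
9. 3837.209ms @ 11/2 + 348.837ms (1/2)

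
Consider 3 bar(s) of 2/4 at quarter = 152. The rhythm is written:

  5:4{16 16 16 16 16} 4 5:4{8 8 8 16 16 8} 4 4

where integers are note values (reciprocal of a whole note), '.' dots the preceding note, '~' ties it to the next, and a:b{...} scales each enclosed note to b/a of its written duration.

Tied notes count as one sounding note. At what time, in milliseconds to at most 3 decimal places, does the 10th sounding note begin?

1. 0.0ms @ 0 + 78.947ms (1/5)
2. 78.947ms @ 1/5 + 78.947ms (1/5)
3. 157.895ms @ 2/5 + 78.947ms (1/5)
4. 236.842ms @ 3/5 + 78.947ms (1/5)
5. 315.789ms @ 4/5 + 78.947ms (1/5)
6. 394.737ms @ 1 + 394.737ms (1)
7. 789.474ms @ 2 + 157.895ms (2/5)
8. 947.368ms @ 12/5 + 157.895ms (2/5)
9. 1105.263ms @ 14/5 + 157.895ms (2/5)
10. 1263.158ms @ 16/5 + 78.947ms (1/5)
11. 1342.105ms @ 17/5 + 78.947ms (1/5)
12. 1421.053ms @ 18/5 + 157.895ms (2/5)
13. 1578.947ms @ 4 + 394.737ms (1)
14. 1973.684ms @ 5 + 394.737ms (1)

note 10 onset = 16/5b = 1263.158ms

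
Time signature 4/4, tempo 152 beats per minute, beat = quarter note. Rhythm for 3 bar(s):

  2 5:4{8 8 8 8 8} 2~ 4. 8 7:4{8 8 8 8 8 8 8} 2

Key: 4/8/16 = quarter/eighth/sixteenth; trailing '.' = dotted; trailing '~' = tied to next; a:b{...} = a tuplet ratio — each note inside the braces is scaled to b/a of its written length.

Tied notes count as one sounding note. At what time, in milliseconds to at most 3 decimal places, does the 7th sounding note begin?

1. 0.0ms @ 0 + 789.474ms (2)
2. 789.474ms @ 2 + 157.895ms (2/5)
3. 947.368ms @ 12/5 + 157.895ms (2/5)
4. 1105.263ms @ 14/5 + 157.895ms (2/5)
5. 1263.158ms @ 16/5 + 157.895ms (2/5)
6. 1421.053ms @ 18/5 + 157.895ms (2/5)
7. 1578.947ms @ 4 + 1381.579ms (7/2)
8. 2960.526ms @ 15/2 + 197.368ms (1/2)
9. 3157.895ms @ 8 + 112.782ms (2/7)
10. 3270.677ms @ 58/7 + 112.782ms (2/7)
11. 3383.459ms @ 60/7 + 112.782ms (2/7)
12. 3496.241ms @ 62/7 + 112.782ms (2/7)
13. 3609.023ms @ 64/7 + 112.782ms (2/7)
14. 3721.805ms @ 66/7 + 112.782ms (2/7)
15. 3834.586ms @ 68/7 + 112.782ms (2/7)
16. 3947.368ms @ 10 + 789.474ms (2)

note 7 onset = 4b = 1578.947ms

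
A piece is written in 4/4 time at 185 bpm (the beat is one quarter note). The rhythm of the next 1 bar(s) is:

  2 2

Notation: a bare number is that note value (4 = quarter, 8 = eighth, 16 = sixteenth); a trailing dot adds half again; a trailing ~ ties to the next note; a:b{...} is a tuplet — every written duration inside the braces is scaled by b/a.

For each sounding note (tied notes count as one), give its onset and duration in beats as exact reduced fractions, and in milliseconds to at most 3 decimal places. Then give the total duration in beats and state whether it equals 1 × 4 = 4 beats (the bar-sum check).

1) 0.0ms=0b +648.649ms=2b
2) 648.649ms=2b +648.649ms=2b
Σ=4b of 4 (185bpm 4/4) — PASS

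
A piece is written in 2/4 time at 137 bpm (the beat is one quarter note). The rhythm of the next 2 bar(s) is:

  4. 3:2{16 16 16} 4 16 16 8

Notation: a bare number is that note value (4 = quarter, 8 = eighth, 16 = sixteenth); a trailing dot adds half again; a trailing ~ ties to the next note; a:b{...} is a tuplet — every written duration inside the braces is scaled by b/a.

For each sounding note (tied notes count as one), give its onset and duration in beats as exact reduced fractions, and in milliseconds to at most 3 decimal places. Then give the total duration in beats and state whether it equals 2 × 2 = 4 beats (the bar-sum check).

1) 0.0ms=0b +656.934ms=3/2b
2) 656.934ms=3/2b +72.993ms=1/6b
3) 729.927ms=5/3b +72.993ms=1/6b
4) 802.92ms=11/6b +72.993ms=1/6b
5) 875.912ms=2b +437.956ms=1b
6) 1313.869ms=3b +109.489ms=1/4b
7) 1423.358ms=13/4b +109.489ms=1/4b
8) 1532.847ms=7/2b +218.978ms=1/2b
Σ=4b of 4 (137bpm 2/4) — PASS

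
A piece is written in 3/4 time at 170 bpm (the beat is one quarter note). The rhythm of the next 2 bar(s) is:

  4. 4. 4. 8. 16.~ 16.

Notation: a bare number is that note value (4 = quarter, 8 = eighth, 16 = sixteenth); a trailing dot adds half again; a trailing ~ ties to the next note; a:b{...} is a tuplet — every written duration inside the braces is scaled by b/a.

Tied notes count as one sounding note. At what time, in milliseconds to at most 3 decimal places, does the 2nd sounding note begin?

note 2 onset = 3/2b = 529.412ms

1. 0.0ms @ 0 + 529.412ms (3/2)
2. 529.412ms @ 3/2 + 529.412ms (3/2)
3. 1058.824ms @ 3 + 529.412ms (3/2)
4. 1588.235ms @ 9/2 + 264.706ms (3/4)
5. 1852.941ms @ 21/4 + 264.706ms (3/4)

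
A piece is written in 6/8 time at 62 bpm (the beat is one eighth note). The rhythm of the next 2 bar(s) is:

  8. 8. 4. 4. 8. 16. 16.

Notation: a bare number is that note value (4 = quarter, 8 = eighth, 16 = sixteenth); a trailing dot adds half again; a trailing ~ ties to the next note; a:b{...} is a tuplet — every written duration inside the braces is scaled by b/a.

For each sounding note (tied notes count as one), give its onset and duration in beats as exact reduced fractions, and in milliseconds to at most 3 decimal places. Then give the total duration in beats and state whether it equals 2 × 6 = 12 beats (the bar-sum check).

1) 0.0ms=0b +1451.613ms=3/2b
2) 1451.613ms=3/2b +1451.613ms=3/2b
3) 2903.226ms=3b +2903.226ms=3b
4) 5806.452ms=6b +2903.226ms=3b
5) 8709.677ms=9b +1451.613ms=3/2b
6) 10161.29ms=21/2b +725.806ms=3/4b
7) 10887.097ms=45/4b +725.806ms=3/4b
Σ=12b of 12 (62bpm 6/8) — PASS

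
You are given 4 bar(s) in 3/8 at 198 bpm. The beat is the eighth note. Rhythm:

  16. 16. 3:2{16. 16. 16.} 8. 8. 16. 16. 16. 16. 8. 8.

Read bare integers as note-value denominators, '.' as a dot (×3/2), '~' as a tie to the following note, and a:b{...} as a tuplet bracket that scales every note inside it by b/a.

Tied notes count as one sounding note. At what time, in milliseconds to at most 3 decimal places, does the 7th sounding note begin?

note 7 onset = 9/2b = 1363.636ms

1. 0.0ms @ 0 + 227.273ms (3/4)
2. 227.273ms @ 3/4 + 227.273ms (3/4)
3. 454.545ms @ 3/2 + 151.515ms (1/2)
4. 606.061ms @ 2 + 151.515ms (1/2)
5. 757.576ms @ 5/2 + 151.515ms (1/2)
6. 909.091ms @ 3 + 454.545ms (3/2)
7. 1363.636ms @ 9/2 + 454.545ms (3/2)
8. 1818.182ms @ 6 + 227.273ms (3/4)
9. 2045.455ms @ 27/4 + 227.273ms (3/4)
10. 2272.727ms @ 15/2 + 227.273ms (3/4)
11. 2500.0ms @ 33/4 + 227.273ms (3/4)
12. 2727.273ms @ 9 + 454.545ms (3/2)
13. 3181.818ms @ 21/2 + 454.545ms (3/2)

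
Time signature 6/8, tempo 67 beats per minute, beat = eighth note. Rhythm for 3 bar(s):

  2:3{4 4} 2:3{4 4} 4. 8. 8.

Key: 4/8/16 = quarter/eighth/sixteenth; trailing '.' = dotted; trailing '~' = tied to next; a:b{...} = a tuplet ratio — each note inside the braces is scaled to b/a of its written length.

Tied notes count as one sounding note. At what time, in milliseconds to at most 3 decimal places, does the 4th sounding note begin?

1. 0.0ms @ 0 + 2686.567ms (3)
2. 2686.567ms @ 3 + 2686.567ms (3)
3. 5373.134ms @ 6 + 2686.567ms (3)
4. 8059.701ms @ 9 + 2686.567ms (3)
5. 10746.269ms @ 12 + 2686.567ms (3)
6. 13432.836ms @ 15 + 1343.284ms (3/2)
7. 14776.119ms @ 33/2 + 1343.284ms (3/2)

note 4 onset = 9b = 8059.701ms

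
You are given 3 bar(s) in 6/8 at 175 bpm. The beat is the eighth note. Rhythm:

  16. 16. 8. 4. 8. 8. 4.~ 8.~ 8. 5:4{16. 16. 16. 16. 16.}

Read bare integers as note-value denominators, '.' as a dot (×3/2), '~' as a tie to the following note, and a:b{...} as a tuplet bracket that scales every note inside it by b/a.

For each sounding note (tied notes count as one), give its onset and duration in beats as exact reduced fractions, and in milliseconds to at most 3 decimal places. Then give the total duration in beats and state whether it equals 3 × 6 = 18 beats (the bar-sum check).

1) 0.0ms=0b +257.143ms=3/4b
2) 257.143ms=3/4b +257.143ms=3/4b
3) 514.286ms=3/2b +514.286ms=3/2b
4) 1028.571ms=3b +1028.571ms=3b
5) 2057.143ms=6b +514.286ms=3/2b
6) 2571.429ms=15/2b +514.286ms=3/2b
7) 3085.714ms=9b +2057.143ms=6b
8) 5142.857ms=15b +205.714ms=3/5b
9) 5348.571ms=78/5b +205.714ms=3/5b
10) 5554.286ms=81/5b +205.714ms=3/5b
11) 5760.0ms=84/5b +205.714ms=3/5b
12) 5965.714ms=87/5b +205.714ms=3/5b
Σ=18b of 18 (175bpm 6/8) — PASS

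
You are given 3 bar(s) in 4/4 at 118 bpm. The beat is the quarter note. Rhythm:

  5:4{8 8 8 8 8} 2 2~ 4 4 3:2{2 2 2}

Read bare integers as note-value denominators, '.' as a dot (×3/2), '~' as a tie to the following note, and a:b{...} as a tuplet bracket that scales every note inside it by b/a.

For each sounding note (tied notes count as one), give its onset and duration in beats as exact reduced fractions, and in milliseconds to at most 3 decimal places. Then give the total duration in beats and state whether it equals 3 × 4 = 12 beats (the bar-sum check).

1) 0.0ms=0b +203.39ms=2/5b
2) 203.39ms=2/5b +203.39ms=2/5b
3) 406.78ms=4/5b +203.39ms=2/5b
4) 610.169ms=6/5b +203.39ms=2/5b
5) 813.559ms=8/5b +203.39ms=2/5b
6) 1016.949ms=2b +1016.949ms=2b
7) 2033.898ms=4b +1525.424ms=3b
8) 3559.322ms=7b +508.475ms=1b
9) 4067.797ms=8b +677.966ms=4/3b
10) 4745.763ms=28/3b +677.966ms=4/3b
11) 5423.729ms=32/3b +677.966ms=4/3b
Σ=12b of 12 (118bpm 4/4) — PASS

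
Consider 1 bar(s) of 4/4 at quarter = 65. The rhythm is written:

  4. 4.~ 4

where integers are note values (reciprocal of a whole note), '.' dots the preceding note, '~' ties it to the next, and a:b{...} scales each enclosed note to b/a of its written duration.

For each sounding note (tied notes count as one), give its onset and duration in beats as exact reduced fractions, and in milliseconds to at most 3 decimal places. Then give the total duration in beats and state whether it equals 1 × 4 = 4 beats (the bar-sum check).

1) 0.0ms=0b +1384.615ms=3/2b
2) 1384.615ms=3/2b +2307.692ms=5/2b
Σ=4b of 4 (65bpm 4/4) — PASS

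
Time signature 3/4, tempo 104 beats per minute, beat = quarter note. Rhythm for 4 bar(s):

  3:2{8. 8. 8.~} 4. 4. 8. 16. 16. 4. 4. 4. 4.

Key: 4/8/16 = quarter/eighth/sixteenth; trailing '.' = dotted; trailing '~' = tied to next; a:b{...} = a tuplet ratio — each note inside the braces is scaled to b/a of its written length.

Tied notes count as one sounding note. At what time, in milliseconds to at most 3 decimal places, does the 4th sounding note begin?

note 4 onset = 3b = 1730.769ms

1. 0.0ms @ 0 + 288.462ms (1/2)
2. 288.462ms @ 1/2 + 288.462ms (1/2)
3. 576.923ms @ 1 + 1153.846ms (2)
4. 1730.769ms @ 3 + 865.385ms (3/2)
5. 2596.154ms @ 9/2 + 432.692ms (3/4)
6. 3028.846ms @ 21/4 + 216.346ms (3/8)
7. 3245.192ms @ 45/8 + 216.346ms (3/8)
8. 3461.538ms @ 6 + 865.385ms (3/2)
9. 4326.923ms @ 15/2 + 865.385ms (3/2)
10. 5192.308ms @ 9 + 865.385ms (3/2)
11. 6057.692ms @ 21/2 + 865.385ms (3/2)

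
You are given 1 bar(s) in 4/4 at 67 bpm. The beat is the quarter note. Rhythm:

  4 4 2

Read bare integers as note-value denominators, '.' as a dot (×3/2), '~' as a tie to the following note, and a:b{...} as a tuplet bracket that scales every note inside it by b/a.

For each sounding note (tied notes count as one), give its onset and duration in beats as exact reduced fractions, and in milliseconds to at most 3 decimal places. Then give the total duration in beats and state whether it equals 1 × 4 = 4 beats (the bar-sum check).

1) 0.0ms=0b +895.522ms=1b
2) 895.522ms=1b +895.522ms=1b
3) 1791.045ms=2b +1791.045ms=2b
Σ=4b of 4 (67bpm 4/4) — PASS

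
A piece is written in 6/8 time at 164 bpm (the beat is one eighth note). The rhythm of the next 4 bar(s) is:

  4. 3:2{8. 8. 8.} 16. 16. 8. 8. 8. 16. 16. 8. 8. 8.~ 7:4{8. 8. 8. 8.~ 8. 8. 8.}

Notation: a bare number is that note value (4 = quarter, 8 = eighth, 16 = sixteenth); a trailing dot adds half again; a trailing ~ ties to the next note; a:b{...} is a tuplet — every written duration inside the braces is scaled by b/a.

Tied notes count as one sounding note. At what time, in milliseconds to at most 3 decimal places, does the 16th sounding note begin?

note 16 onset = 138/7b = 7212.544ms

1. 0.0ms @ 0 + 1097.561ms (3)
2. 1097.561ms @ 3 + 365.854ms (1)
3. 1463.415ms @ 4 + 365.854ms (1)
4. 1829.268ms @ 5 + 365.854ms (1)
5. 2195.122ms @ 6 + 274.39ms (3/4)
6. 2469.512ms @ 27/4 + 274.39ms (3/4)
7. 2743.902ms @ 15/2 + 548.78ms (3/2)
8. 3292.683ms @ 9 + 548.78ms (3/2)
9. 3841.463ms @ 21/2 + 548.78ms (3/2)
10. 4390.244ms @ 12 + 274.39ms (3/4)
11. 4664.634ms @ 51/4 + 274.39ms (3/4)
12. 4939.024ms @ 27/2 + 548.78ms (3/2)
13. 5487.805ms @ 15 + 548.78ms (3/2)
14. 6036.585ms @ 33/2 + 862.369ms (33/14)
15. 6898.955ms @ 132/7 + 313.589ms (6/7)
16. 7212.544ms @ 138/7 + 313.589ms (6/7)
17. 7526.132ms @ 144/7 + 627.178ms (12/7)
18. 8153.31ms @ 156/7 + 313.589ms (6/7)
19. 8466.899ms @ 162/7 + 313.589ms (6/7)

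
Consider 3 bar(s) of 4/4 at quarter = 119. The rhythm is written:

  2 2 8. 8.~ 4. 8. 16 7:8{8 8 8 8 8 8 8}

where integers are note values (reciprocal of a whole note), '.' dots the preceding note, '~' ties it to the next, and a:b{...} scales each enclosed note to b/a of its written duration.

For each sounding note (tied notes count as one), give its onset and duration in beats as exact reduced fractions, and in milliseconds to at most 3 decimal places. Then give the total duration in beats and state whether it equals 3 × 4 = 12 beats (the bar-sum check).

1) 0.0ms=0b +1008.403ms=2b
2) 1008.403ms=2b +1008.403ms=2b
3) 2016.807ms=4b +378.151ms=3/4b
4) 2394.958ms=19/4b +1134.454ms=9/4b
5) 3529.412ms=7b +378.151ms=3/4b
6) 3907.563ms=31/4b +126.05ms=1/4b
7) 4033.613ms=8b +288.115ms=4/7b
8) 4321.729ms=60/7b +288.115ms=4/7b
9) 4609.844ms=64/7b +288.115ms=4/7b
10) 4897.959ms=68/7b +288.115ms=4/7b
11) 5186.074ms=72/7b +288.115ms=4/7b
12) 5474.19ms=76/7b +288.115ms=4/7b
13) 5762.305ms=80/7b +288.115ms=4/7b
Σ=12b of 12 (119bpm 4/4) — PASS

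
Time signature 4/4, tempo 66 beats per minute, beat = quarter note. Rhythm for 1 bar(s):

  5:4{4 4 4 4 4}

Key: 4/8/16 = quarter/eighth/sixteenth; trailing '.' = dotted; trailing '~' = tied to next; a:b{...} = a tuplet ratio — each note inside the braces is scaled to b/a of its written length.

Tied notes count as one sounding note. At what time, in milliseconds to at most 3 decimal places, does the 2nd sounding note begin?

note 2 onset = 4/5b = 727.273ms

1. 0.0ms @ 0 + 727.273ms (4/5)
2. 727.273ms @ 4/5 + 727.273ms (4/5)
3. 1454.545ms @ 8/5 + 727.273ms (4/5)
4. 2181.818ms @ 12/5 + 727.273ms (4/5)
5. 2909.091ms @ 16/5 + 727.273ms (4/5)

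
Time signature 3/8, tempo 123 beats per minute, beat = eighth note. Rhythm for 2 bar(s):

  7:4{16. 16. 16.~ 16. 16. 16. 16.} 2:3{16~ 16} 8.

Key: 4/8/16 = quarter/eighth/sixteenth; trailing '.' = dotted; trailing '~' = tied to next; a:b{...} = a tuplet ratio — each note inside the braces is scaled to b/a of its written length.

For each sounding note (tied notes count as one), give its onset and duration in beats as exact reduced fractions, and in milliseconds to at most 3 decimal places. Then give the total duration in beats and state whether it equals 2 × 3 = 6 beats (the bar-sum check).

1) 0.0ms=0b +209.059ms=3/7b
2) 209.059ms=3/7b +209.059ms=3/7b
3) 418.118ms=6/7b +418.118ms=6/7b
4) 836.237ms=12/7b +209.059ms=3/7b
5) 1045.296ms=15/7b +209.059ms=3/7b
6) 1254.355ms=18/7b +209.059ms=3/7b
7) 1463.415ms=3b +731.707ms=3/2b
8) 2195.122ms=9/2b +731.707ms=3/2b
Σ=6b of 6 (123bpm 3/8) — PASS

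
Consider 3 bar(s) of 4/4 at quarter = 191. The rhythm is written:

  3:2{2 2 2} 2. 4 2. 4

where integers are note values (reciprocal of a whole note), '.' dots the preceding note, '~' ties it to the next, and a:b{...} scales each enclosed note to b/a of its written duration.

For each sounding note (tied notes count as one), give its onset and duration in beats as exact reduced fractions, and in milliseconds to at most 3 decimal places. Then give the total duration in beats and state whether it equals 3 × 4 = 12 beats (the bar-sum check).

1) 0.0ms=0b +418.848ms=4/3b
2) 418.848ms=4/3b +418.848ms=4/3b
3) 837.696ms=8/3b +418.848ms=4/3b
4) 1256.545ms=4b +942.408ms=3b
5) 2198.953ms=7b +314.136ms=1b
6) 2513.089ms=8b +942.408ms=3b
7) 3455.497ms=11b +314.136ms=1b
Σ=12b of 12 (191bpm 4/4) — PASS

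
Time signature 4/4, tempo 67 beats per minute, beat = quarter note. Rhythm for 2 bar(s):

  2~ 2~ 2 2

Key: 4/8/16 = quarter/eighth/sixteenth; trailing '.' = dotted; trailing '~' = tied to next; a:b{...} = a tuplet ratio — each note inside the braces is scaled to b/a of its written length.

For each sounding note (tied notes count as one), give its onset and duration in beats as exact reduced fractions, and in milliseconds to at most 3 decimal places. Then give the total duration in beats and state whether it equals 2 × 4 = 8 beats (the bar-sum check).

1) 0.0ms=0b +5373.134ms=6b
2) 5373.134ms=6b +1791.045ms=2b
Σ=8b of 8 (67bpm 4/4) — PASS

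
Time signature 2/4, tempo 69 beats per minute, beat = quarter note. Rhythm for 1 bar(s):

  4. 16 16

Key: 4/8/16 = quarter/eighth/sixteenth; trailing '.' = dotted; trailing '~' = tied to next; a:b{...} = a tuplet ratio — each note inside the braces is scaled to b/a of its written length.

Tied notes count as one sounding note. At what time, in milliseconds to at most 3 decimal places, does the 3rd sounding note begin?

note 3 onset = 7/4b = 1521.739ms

1. 0.0ms @ 0 + 1304.348ms (3/2)
2. 1304.348ms @ 3/2 + 217.391ms (1/4)
3. 1521.739ms @ 7/4 + 217.391ms (1/4)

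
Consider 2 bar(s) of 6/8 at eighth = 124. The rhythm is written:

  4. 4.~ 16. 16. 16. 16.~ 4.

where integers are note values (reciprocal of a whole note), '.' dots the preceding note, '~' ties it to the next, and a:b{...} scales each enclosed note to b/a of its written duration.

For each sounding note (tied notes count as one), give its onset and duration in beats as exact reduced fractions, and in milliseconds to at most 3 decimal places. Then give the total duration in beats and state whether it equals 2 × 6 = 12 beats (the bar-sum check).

1) 0.0ms=0b +1451.613ms=3b
2) 1451.613ms=3b +1814.516ms=15/4b
3) 3266.129ms=27/4b +362.903ms=3/4b
4) 3629.032ms=15/2b +362.903ms=3/4b
5) 3991.935ms=33/4b +1814.516ms=15/4b
Σ=12b of 12 (124bpm 6/8) — PASS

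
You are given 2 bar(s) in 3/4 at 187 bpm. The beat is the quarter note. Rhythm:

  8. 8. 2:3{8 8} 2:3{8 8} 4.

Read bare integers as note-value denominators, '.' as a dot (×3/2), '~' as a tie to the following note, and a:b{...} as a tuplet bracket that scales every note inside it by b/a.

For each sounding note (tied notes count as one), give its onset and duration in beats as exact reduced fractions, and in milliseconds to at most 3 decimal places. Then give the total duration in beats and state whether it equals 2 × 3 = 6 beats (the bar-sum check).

1) 0.0ms=0b +240.642ms=3/4b
2) 240.642ms=3/4b +240.642ms=3/4b
3) 481.283ms=3/2b +240.642ms=3/4b
4) 721.925ms=9/4b +240.642ms=3/4b
5) 962.567ms=3b +240.642ms=3/4b
6) 1203.209ms=15/4b +240.642ms=3/4b
7) 1443.85ms=9/2b +481.283ms=3/2b
Σ=6b of 6 (187bpm 3/4) — PASS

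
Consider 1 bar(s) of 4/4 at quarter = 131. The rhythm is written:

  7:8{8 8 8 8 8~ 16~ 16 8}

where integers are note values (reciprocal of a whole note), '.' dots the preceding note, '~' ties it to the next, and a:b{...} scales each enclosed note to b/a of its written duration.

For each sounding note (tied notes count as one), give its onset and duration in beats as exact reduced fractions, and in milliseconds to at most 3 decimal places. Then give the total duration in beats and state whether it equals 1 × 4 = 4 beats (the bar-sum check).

1) 0.0ms=0b +261.723ms=4/7b
2) 261.723ms=4/7b +261.723ms=4/7b
3) 523.446ms=8/7b +261.723ms=4/7b
4) 785.169ms=12/7b +261.723ms=4/7b
5) 1046.892ms=16/7b +523.446ms=8/7b
6) 1570.338ms=24/7b +261.723ms=4/7b
Σ=4b of 4 (131bpm 4/4) — PASS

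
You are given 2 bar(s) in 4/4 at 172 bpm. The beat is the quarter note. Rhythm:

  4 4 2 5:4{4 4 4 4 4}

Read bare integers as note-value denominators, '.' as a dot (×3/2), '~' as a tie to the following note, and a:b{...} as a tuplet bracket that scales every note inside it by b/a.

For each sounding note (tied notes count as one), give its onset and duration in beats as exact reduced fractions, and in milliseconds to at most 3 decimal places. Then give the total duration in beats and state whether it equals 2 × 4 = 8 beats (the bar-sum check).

1) 0.0ms=0b +348.837ms=1b
2) 348.837ms=1b +348.837ms=1b
3) 697.674ms=2b +697.674ms=2b
4) 1395.349ms=4b +279.07ms=4/5b
5) 1674.419ms=24/5b +279.07ms=4/5b
6) 1953.488ms=28/5b +279.07ms=4/5b
7) 2232.558ms=32/5b +279.07ms=4/5b
8) 2511.628ms=36/5b +279.07ms=4/5b
Σ=8b of 8 (172bpm 4/4) — PASS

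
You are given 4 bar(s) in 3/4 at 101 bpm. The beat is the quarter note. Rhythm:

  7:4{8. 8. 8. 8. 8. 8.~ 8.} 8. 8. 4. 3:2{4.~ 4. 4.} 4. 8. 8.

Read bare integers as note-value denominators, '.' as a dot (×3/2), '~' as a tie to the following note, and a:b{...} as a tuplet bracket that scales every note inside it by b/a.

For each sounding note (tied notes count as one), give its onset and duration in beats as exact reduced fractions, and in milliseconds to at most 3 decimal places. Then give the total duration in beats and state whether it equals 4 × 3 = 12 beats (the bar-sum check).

1) 0.0ms=0b +254.597ms=3/7b
2) 254.597ms=3/7b +254.597ms=3/7b
3) 509.194ms=6/7b +254.597ms=3/7b
4) 763.791ms=9/7b +254.597ms=3/7b
5) 1018.388ms=12/7b +254.597ms=3/7b
6) 1272.984ms=15/7b +509.194ms=6/7b
7) 1782.178ms=3b +445.545ms=3/4b
8) 2227.723ms=15/4b +445.545ms=3/4b
9) 2673.267ms=9/2b +891.089ms=3/2b
10) 3564.356ms=6b +1188.119ms=2b
11) 4752.475ms=8b +594.059ms=1b
12) 5346.535ms=9b +891.089ms=3/2b
13) 6237.624ms=21/2b +445.545ms=3/4b
14) 6683.168ms=45/4b +445.545ms=3/4b
Σ=12b of 12 (101bpm 3/4) — PASS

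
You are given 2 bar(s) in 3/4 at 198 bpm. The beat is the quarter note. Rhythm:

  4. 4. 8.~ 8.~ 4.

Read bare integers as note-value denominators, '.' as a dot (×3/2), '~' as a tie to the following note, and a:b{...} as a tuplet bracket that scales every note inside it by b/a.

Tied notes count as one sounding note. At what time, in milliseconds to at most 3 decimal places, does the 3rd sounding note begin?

1. 0.0ms @ 0 + 454.545ms (3/2)
2. 454.545ms @ 3/2 + 454.545ms (3/2)
3. 909.091ms @ 3 + 909.091ms (3)

note 3 onset = 3b = 909.091ms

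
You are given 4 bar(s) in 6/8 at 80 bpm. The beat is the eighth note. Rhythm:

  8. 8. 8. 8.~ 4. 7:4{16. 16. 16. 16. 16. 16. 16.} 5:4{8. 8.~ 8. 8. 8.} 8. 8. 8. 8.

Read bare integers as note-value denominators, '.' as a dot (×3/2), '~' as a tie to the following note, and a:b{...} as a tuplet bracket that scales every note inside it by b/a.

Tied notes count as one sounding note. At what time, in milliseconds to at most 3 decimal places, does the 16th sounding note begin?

note 16 onset = 18b = 13500.0ms

1. 0.0ms @ 0 + 1125.0ms (3/2)
2. 1125.0ms @ 3/2 + 1125.0ms (3/2)
3. 2250.0ms @ 3 + 1125.0ms (3/2)
4. 3375.0ms @ 9/2 + 3375.0ms (9/2)
5. 6750.0ms @ 9 + 321.429ms (3/7)
6. 7071.429ms @ 66/7 + 321.429ms (3/7)
7. 7392.857ms @ 69/7 + 321.429ms (3/7)
8. 7714.286ms @ 72/7 + 321.429ms (3/7)
9. 8035.714ms @ 75/7 + 321.429ms (3/7)
10. 8357.143ms @ 78/7 + 321.429ms (3/7)
11. 8678.571ms @ 81/7 + 321.429ms (3/7)
12. 9000.0ms @ 12 + 900.0ms (6/5)
13. 9900.0ms @ 66/5 + 1800.0ms (12/5)
14. 11700.0ms @ 78/5 + 900.0ms (6/5)
15. 12600.0ms @ 84/5 + 900.0ms (6/5)
16. 13500.0ms @ 18 + 1125.0ms (3/2)
17. 14625.0ms @ 39/2 + 1125.0ms (3/2)
18. 15750.0ms @ 21 + 1125.0ms (3/2)
19. 16875.0ms @ 45/2 + 1125.0ms (3/2)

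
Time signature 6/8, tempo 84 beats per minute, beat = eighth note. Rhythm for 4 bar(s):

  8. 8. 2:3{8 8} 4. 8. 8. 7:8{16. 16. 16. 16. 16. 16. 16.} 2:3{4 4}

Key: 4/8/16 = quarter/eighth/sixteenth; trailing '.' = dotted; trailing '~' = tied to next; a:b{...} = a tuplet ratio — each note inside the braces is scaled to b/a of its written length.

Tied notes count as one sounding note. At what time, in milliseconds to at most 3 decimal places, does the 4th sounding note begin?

1. 0.0ms @ 0 + 1071.429ms (3/2)
2. 1071.429ms @ 3/2 + 1071.429ms (3/2)
3. 2142.857ms @ 3 + 1071.429ms (3/2)
4. 3214.286ms @ 9/2 + 1071.429ms (3/2)
5. 4285.714ms @ 6 + 2142.857ms (3)
6. 6428.571ms @ 9 + 1071.429ms (3/2)
7. 7500.0ms @ 21/2 + 1071.429ms (3/2)
8. 8571.429ms @ 12 + 612.245ms (6/7)
9. 9183.673ms @ 90/7 + 612.245ms (6/7)
10. 9795.918ms @ 96/7 + 612.245ms (6/7)
11. 10408.163ms @ 102/7 + 612.245ms (6/7)
12. 11020.408ms @ 108/7 + 612.245ms (6/7)
13. 11632.653ms @ 114/7 + 612.245ms (6/7)
14. 12244.898ms @ 120/7 + 612.245ms (6/7)
15. 12857.143ms @ 18 + 2142.857ms (3)
16. 15000.0ms @ 21 + 2142.857ms (3)

note 4 onset = 9/2b = 3214.286ms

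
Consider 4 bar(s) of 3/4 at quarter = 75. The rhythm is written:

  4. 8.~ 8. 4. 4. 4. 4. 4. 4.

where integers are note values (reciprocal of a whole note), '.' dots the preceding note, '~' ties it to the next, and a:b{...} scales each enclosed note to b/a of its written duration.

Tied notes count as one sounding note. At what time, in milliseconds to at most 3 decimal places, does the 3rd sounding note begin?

note 3 onset = 3b = 2400.0ms

1. 0.0ms @ 0 + 1200.0ms (3/2)
2. 1200.0ms @ 3/2 + 1200.0ms (3/2)
3. 2400.0ms @ 3 + 1200.0ms (3/2)
4. 3600.0ms @ 9/2 + 1200.0ms (3/2)
5. 4800.0ms @ 6 + 1200.0ms (3/2)
6. 6000.0ms @ 15/2 + 1200.0ms (3/2)
7. 7200.0ms @ 9 + 1200.0ms (3/2)
8. 8400.0ms @ 21/2 + 1200.0ms (3/2)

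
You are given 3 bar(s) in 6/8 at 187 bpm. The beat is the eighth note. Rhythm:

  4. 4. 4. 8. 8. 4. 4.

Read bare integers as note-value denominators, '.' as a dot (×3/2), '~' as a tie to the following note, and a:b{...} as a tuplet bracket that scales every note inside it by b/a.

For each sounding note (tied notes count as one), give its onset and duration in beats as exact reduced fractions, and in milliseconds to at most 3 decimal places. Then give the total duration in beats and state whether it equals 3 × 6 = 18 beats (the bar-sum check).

1) 0.0ms=0b +962.567ms=3b
2) 962.567ms=3b +962.567ms=3b
3) 1925.134ms=6b +962.567ms=3b
4) 2887.701ms=9b +481.283ms=3/2b
5) 3368.984ms=21/2b +481.283ms=3/2b
6) 3850.267ms=12b +962.567ms=3b
7) 4812.834ms=15b +962.567ms=3b
Σ=18b of 18 (187bpm 6/8) — PASS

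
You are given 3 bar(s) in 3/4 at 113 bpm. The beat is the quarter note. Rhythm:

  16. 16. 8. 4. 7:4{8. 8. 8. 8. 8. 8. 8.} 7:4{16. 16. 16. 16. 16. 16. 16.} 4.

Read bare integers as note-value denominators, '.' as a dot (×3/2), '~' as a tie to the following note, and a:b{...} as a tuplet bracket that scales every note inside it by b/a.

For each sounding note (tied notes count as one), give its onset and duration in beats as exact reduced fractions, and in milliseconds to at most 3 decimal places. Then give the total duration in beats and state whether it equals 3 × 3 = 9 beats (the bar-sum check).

1) 0.0ms=0b +199.115ms=3/8b
2) 199.115ms=3/8b +199.115ms=3/8b
3) 398.23ms=3/4b +398.23ms=3/4b
4) 796.46ms=3/2b +796.46ms=3/2b
5) 1592.92ms=3b +227.56ms=3/7b
6) 1820.48ms=24/7b +227.56ms=3/7b
7) 2048.04ms=27/7b +227.56ms=3/7b
8) 2275.601ms=30/7b +227.56ms=3/7b
9) 2503.161ms=33/7b +227.56ms=3/7b
10) 2730.721ms=36/7b +227.56ms=3/7b
11) 2958.281ms=39/7b +227.56ms=3/7b
12) 3185.841ms=6b +113.78ms=3/14b
13) 3299.621ms=87/14b +113.78ms=3/14b
14) 3413.401ms=45/7b +113.78ms=3/14b
15) 3527.181ms=93/14b +113.78ms=3/14b
16) 3640.961ms=48/7b +113.78ms=3/14b
17) 3754.741ms=99/14b +113.78ms=3/14b
18) 3868.521ms=51/7b +113.78ms=3/14b
19) 3982.301ms=15/2b +796.46ms=3/2b
Σ=9b of 9 (113bpm 3/4) — PASS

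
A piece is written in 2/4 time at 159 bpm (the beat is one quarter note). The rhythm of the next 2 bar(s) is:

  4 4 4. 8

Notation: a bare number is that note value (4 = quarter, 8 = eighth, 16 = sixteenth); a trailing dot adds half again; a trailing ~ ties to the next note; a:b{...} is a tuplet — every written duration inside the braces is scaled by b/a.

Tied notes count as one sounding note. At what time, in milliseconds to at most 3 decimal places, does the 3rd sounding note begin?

1. 0.0ms @ 0 + 377.358ms (1)
2. 377.358ms @ 1 + 377.358ms (1)
3. 754.717ms @ 2 + 566.038ms (3/2)
4. 1320.755ms @ 7/2 + 188.679ms (1/2)

note 3 onset = 2b = 754.717ms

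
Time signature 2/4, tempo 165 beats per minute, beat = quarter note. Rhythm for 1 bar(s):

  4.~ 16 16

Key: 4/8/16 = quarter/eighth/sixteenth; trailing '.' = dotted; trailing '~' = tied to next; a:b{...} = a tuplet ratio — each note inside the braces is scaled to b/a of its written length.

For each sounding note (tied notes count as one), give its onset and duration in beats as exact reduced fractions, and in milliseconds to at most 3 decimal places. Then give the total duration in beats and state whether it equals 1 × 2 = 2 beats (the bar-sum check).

1) 0.0ms=0b +636.364ms=7/4b
2) 636.364ms=7/4b +90.909ms=1/4b
Σ=2b of 2 (165bpm 2/4) — PASS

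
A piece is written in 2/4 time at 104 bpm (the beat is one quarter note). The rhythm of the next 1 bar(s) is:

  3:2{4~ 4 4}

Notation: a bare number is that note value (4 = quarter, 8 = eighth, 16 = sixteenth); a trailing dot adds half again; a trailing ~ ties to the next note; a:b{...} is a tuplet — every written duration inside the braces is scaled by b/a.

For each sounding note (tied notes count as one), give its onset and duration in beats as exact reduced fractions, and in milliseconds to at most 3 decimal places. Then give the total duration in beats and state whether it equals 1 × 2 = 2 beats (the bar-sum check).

1) 0.0ms=0b +769.231ms=4/3b
2) 769.231ms=4/3b +384.615ms=2/3b
Σ=2b of 2 (104bpm 2/4) — PASS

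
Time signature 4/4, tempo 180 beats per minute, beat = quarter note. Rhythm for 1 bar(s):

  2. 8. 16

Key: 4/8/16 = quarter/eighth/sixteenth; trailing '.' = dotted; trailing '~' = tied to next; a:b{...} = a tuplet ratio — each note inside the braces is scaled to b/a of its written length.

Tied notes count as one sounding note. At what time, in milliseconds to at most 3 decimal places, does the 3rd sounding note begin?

note 3 onset = 15/4b = 1250.0ms

1. 0.0ms @ 0 + 1000.0ms (3)
2. 1000.0ms @ 3 + 250.0ms (3/4)
3. 1250.0ms @ 15/4 + 83.333ms (1/4)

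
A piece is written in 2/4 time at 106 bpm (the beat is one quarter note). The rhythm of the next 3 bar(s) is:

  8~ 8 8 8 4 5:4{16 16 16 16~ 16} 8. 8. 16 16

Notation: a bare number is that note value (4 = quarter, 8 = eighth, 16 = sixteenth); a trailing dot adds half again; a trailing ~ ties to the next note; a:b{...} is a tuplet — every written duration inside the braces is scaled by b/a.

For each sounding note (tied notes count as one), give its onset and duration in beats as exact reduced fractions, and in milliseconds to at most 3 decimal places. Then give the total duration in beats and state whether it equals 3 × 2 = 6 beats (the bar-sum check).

1) 0.0ms=0b +566.038ms=1b
2) 566.038ms=1b +283.019ms=1/2b
3) 849.057ms=3/2b +283.019ms=1/2b
4) 1132.075ms=2b +566.038ms=1b
5) 1698.113ms=3b +113.208ms=1/5b
6) 1811.321ms=16/5b +113.208ms=1/5b
7) 1924.528ms=17/5b +113.208ms=1/5b
8) 2037.736ms=18/5b +226.415ms=2/5b
9) 2264.151ms=4b +424.528ms=3/4b
10) 2688.679ms=19/4b +424.528ms=3/4b
11) 3113.208ms=11/2b +141.509ms=1/4b
12) 3254.717ms=23/4b +141.509ms=1/4b
Σ=6b of 6 (106bpm 2/4) — PASS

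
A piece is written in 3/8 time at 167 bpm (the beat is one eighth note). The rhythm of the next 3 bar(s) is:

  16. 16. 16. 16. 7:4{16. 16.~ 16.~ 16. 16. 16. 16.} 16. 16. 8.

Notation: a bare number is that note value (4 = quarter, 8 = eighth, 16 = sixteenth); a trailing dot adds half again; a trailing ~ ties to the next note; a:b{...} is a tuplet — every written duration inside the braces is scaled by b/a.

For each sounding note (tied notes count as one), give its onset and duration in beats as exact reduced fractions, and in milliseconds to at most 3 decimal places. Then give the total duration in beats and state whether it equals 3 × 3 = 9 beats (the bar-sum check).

1) 0.0ms=0b +269.461ms=3/4b
2) 269.461ms=3/4b +269.461ms=3/4b
3) 538.922ms=3/2b +269.461ms=3/4b
4) 808.383ms=9/4b +269.461ms=3/4b
5) 1077.844ms=3b +153.978ms=3/7b
6) 1231.822ms=24/7b +461.933ms=9/7b
7) 1693.755ms=33/7b +153.978ms=3/7b
8) 1847.733ms=36/7b +153.978ms=3/7b
9) 2001.711ms=39/7b +153.978ms=3/7b
10) 2155.689ms=6b +269.461ms=3/4b
11) 2425.15ms=27/4b +269.461ms=3/4b
12) 2694.611ms=15/2b +538.922ms=3/2b
Σ=9b of 9 (167bpm 3/8) — PASS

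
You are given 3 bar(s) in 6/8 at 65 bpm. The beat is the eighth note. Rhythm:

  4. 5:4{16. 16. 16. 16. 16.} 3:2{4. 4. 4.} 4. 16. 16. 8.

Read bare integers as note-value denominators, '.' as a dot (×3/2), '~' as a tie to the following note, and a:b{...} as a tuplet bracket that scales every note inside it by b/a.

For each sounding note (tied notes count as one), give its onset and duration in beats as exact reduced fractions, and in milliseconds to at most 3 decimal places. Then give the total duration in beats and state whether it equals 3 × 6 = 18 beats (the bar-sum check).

1) 0.0ms=0b +2769.231ms=3b
2) 2769.231ms=3b +553.846ms=3/5b
3) 3323.077ms=18/5b +553.846ms=3/5b
4) 3876.923ms=21/5b +553.846ms=3/5b
5) 4430.769ms=24/5b +553.846ms=3/5b
6) 4984.615ms=27/5b +553.846ms=3/5b
7) 5538.462ms=6b +1846.154ms=2b
8) 7384.615ms=8b +1846.154ms=2b
9) 9230.769ms=10b +1846.154ms=2b
10) 11076.923ms=12b +2769.231ms=3b
11) 13846.154ms=15b +692.308ms=3/4b
12) 14538.462ms=63/4b +692.308ms=3/4b
13) 15230.769ms=33/2b +1384.615ms=3/2b
Σ=18b of 18 (65bpm 6/8) — PASS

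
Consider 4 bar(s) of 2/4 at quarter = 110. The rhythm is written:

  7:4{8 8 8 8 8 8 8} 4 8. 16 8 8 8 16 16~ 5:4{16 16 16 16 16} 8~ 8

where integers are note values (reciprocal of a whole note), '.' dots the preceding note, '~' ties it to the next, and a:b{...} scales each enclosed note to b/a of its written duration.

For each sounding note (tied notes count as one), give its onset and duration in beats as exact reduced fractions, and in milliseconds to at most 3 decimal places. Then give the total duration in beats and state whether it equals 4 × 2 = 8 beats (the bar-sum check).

1) 0.0ms=0b +155.844ms=2/7b
2) 155.844ms=2/7b +155.844ms=2/7b
3) 311.688ms=4/7b +155.844ms=2/7b
4) 467.532ms=6/7b +155.844ms=2/7b
5) 623.377ms=8/7b +155.844ms=2/7b
6) 779.221ms=10/7b +155.844ms=2/7b
7) 935.065ms=12/7b +155.844ms=2/7b
8) 1090.909ms=2b +545.455ms=1b
9) 1636.364ms=3b +409.091ms=3/4b
10) 2045.455ms=15/4b +136.364ms=1/4b
11) 2181.818ms=4b +272.727ms=1/2b
12) 2454.545ms=9/2b +272.727ms=1/2b
13) 2727.273ms=5b +272.727ms=1/2b
14) 3000.0ms=11/2b +136.364ms=1/4b
15) 3136.364ms=23/4b +245.455ms=9/20b
16) 3381.818ms=31/5b +109.091ms=1/5b
17) 3490.909ms=32/5b +109.091ms=1/5b
18) 3600.0ms=33/5b +109.091ms=1/5b
19) 3709.091ms=34/5b +109.091ms=1/5b
20) 3818.182ms=7b +545.455ms=1b
Σ=8b of 8 (110bpm 2/4) — PASS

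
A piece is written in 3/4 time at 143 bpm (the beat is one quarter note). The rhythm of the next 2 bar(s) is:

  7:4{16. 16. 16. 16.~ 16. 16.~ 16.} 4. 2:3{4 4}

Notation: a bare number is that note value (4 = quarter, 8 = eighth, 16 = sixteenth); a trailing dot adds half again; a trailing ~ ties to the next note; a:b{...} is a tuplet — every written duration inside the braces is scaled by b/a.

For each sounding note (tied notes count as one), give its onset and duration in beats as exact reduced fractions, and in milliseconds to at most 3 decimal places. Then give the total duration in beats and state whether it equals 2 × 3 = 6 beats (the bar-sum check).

1) 0.0ms=0b +89.91ms=3/14b
2) 89.91ms=3/14b +89.91ms=3/14b
3) 179.82ms=3/7b +89.91ms=3/14b
4) 269.73ms=9/14b +179.82ms=3/7b
5) 449.55ms=15/14b +179.82ms=3/7b
6) 629.371ms=3/2b +629.371ms=3/2b
7) 1258.741ms=3b +629.371ms=3/2b
8) 1888.112ms=9/2b +629.371ms=3/2b
Σ=6b of 6 (143bpm 3/4) — PASS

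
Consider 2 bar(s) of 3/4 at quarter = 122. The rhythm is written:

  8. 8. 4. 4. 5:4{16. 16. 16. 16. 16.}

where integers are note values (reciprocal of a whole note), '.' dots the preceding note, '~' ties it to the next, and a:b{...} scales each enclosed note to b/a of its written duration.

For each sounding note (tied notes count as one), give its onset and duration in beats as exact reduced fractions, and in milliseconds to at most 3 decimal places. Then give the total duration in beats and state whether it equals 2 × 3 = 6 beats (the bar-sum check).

1) 0.0ms=0b +368.852ms=3/4b
2) 368.852ms=3/4b +368.852ms=3/4b
3) 737.705ms=3/2b +737.705ms=3/2b
4) 1475.41ms=3b +737.705ms=3/2b
5) 2213.115ms=9/2b +147.541ms=3/10b
6) 2360.656ms=24/5b +147.541ms=3/10b
7) 2508.197ms=51/10b +147.541ms=3/10b
8) 2655.738ms=27/5b +147.541ms=3/10b
9) 2803.279ms=57/10b +147.541ms=3/10b
Σ=6b of 6 (122bpm 3/4) — PASS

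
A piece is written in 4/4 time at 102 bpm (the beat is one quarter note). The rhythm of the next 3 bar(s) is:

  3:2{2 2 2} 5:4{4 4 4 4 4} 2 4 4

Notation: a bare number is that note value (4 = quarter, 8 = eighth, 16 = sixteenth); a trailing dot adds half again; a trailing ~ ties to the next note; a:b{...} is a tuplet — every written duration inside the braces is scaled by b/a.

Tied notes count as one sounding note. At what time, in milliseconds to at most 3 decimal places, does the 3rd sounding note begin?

1. 0.0ms @ 0 + 784.314ms (4/3)
2. 784.314ms @ 4/3 + 784.314ms (4/3)
3. 1568.627ms @ 8/3 + 784.314ms (4/3)
4. 2352.941ms @ 4 + 470.588ms (4/5)
5. 2823.529ms @ 24/5 + 470.588ms (4/5)
6. 3294.118ms @ 28/5 + 470.588ms (4/5)
7. 3764.706ms @ 32/5 + 470.588ms (4/5)
8. 4235.294ms @ 36/5 + 470.588ms (4/5)
9. 4705.882ms @ 8 + 1176.471ms (2)
10. 5882.353ms @ 10 + 588.235ms (1)
11. 6470.588ms @ 11 + 588.235ms (1)

note 3 onset = 8/3b = 1568.627ms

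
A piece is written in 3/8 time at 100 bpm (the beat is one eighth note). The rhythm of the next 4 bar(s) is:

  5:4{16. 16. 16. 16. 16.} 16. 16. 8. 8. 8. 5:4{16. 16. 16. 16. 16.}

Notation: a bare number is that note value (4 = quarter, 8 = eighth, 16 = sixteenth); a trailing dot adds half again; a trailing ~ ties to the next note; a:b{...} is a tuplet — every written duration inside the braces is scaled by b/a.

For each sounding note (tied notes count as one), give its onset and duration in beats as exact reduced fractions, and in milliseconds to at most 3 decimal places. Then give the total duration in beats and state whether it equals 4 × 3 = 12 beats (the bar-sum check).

1) 0.0ms=0b +360.0ms=3/5b
2) 360.0ms=3/5b +360.0ms=3/5b
3) 720.0ms=6/5b +360.0ms=3/5b
4) 1080.0ms=9/5b +360.0ms=3/5b
5) 1440.0ms=12/5b +360.0ms=3/5b
6) 1800.0ms=3b +450.0ms=3/4b
7) 2250.0ms=15/4b +450.0ms=3/4b
8) 2700.0ms=9/2b +900.0ms=3/2b
9) 3600.0ms=6b +900.0ms=3/2b
10) 4500.0ms=15/2b +900.0ms=3/2b
11) 5400.0ms=9b +360.0ms=3/5b
12) 5760.0ms=48/5b +360.0ms=3/5b
13) 6120.0ms=51/5b +360.0ms=3/5b
14) 6480.0ms=54/5b +360.0ms=3/5b
15) 6840.0ms=57/5b +360.0ms=3/5b
Σ=12b of 12 (100bpm 3/8) — PASS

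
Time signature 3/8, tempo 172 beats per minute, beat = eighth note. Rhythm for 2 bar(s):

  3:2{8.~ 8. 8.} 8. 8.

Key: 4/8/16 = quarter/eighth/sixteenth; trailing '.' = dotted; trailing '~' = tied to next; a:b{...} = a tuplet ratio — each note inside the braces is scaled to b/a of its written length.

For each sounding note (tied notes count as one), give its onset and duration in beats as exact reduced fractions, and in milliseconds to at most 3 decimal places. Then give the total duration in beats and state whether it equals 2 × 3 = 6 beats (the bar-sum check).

1) 0.0ms=0b +697.674ms=2b
2) 697.674ms=2b +348.837ms=1b
3) 1046.512ms=3b +523.256ms=3/2b
4) 1569.767ms=9/2b +523.256ms=3/2b
Σ=6b of 6 (172bpm 3/8) — PASS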